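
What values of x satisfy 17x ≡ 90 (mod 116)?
x ≡ 94 (mod 116)

gcd(17, 116) = 1, which divides 90, so solutions exist.
Find 17^(-1) mod 116 by the extended Euclidean algorithm:
116 = 6 × 17 + 14  ⟹  14 = (1)·116 + (-6)·17
17 = 1 × 14 + 3  ⟹  3 = (-1)·116 + (7)·17
14 = 4 × 3 + 2  ⟹  2 = (5)·116 + (-34)·17
3 = 1 × 2 + 1  ⟹  1 = (-6)·116 + (41)·17
So (41)·17 ≡ 1 (mod 116), i.e. 17^(-1) ≡ 41 (mod 116).
x ≡ 41 × 90 = 3690 ≡ 94 (mod 116).
Check: 17 × 94 = 1598 ≡ 90 (mod 116).
Unique solution: x ≡ 94 (mod 116)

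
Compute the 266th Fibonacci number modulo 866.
251

Matrix identity: Q^n = [[F_(n+1), F_n], [F_n, F_(n-1)]] with Q = [[1,1],[1,0]].
n = 266 = 100001010₂. Square-and-multiply, entries mod 866:
Q^1 = [[1,1],[1,0]]
Q^2 = (Q^1)² = [[2,1],[1,1]]
Q^4 = (Q^2)² = [[5,3],[3,2]]
Q^8 = (Q^4)² = [[34,21],[21,13]]
Q^16 = (Q^8)² = [[731,121],[121,610]]
Q^33 = (Q^16)²·Q = [[277,824],[824,319]]
Q^66 = (Q^33)² = [[553,82],[82,471]]
Q^133 = (Q^66)²·Q = [[739,773],[773,832]]
Q^266 = (Q^133)² = [[530,251],[251,279]]
F_266 mod 866 = Q^266[0][1] = 251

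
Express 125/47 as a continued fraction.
[2; 1, 1, 1, 15]

Euclidean algorithm steps:
125 = 2 × 47 + 31
47 = 1 × 31 + 16
31 = 1 × 16 + 15
16 = 1 × 15 + 1
15 = 15 × 1 + 0
Continued fraction: [2; 1, 1, 1, 15]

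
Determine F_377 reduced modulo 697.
203

Matrix identity: Q^n = [[F_(n+1), F_n], [F_n, F_(n-1)]] with Q = [[1,1],[1,0]].
n = 377 = 101111001₂. Square-and-multiply, entries mod 697:
Q^1 = [[1,1],[1,0]]
Q^2 = (Q^1)² = [[2,1],[1,1]]
Q^5 = (Q^2)²·Q = [[8,5],[5,3]]
Q^11 = (Q^5)²·Q = [[144,89],[89,55]]
Q^23 = (Q^11)²·Q = [[366,80],[80,286]]
Q^47 = (Q^23)²·Q = [[144,259],[259,582]]
Q^94 = (Q^47)² = [[692,541],[541,151]]
Q^188 = (Q^94)² = [[663,225],[225,438]]
Q^377 = (Q^188)²·Q = [[493,203],[203,290]]
F_377 mod 697 = Q^377[0][1] = 203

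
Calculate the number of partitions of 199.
3646072432125

p(n) counts ways to write n as a sum of positive integers (order ignored).
Euler's pentagonal recurrence: p(k) = p(k-1) + p(k-2) - p(k-5) - p(k-7) + p(k-12) + p(k-15) - ... (offsets j(3j∓1)/2, signs ++--, p(0)=1, p(<0)=0).
DP table for k = 0..198: p(0)=1, p(1)=1, p(2)=2, p(3)=3, p(4)=5, p(5)=7, p(6)=11, p(7)=15, p(8)=22, p(9)=30, p(10)=42, p(11)=56, p(12)=77, p(13)=101, p(14)=135, p(15)=176, p(16)=231, p(17)=297, p(18)=385, p(19)=490, p(20)=627, p(21)=792, p(22)=1002, p(23)=1255, p(24)=1575, p(25)=1958, p(26)=2436, p(27)=3010, p(28)=3718, p(29)=4565, p(30)=5604, p(31)=6842, p(32)=8349, p(33)=10143, p(34)=12310, p(35)=14883, p(36)=17977, p(37)=21637, p(38)=26015, p(39)=31185, p(40)=37338, p(41)=44583, p(42)=53174, p(43)=63261, p(44)=75175, p(45)=89134, p(46)=105558, p(47)=124754, p(48)=147273, p(49)=173525, p(50)=204226, p(51)=239943, p(52)=281589, p(53)=329931, p(54)=386155, p(55)=451276, p(56)=526823, p(57)=614154, p(58)=715220, p(59)=831820, p(60)=966467, p(61)=1121505, p(62)=1300156, p(63)=1505499, p(64)=1741630, p(65)=2012558, p(66)=2323520, p(67)=2679689, p(68)=3087735, p(69)=3554345, p(70)=4087968, p(71)=4697205, p(72)=5392783, p(73)=6185689, p(74)=7089500, p(75)=8118264, p(76)=9289091, p(77)=10619863, p(78)=12132164, p(79)=13848650, p(80)=15796476, p(81)=18004327, p(82)=20506255, p(83)=23338469, p(84)=26543660, p(85)=30167357, p(86)=34262962, p(87)=38887673, p(88)=44108109, p(89)=49995925, p(90)=56634173, p(91)=64112359, p(92)=72533807, p(93)=82010177, p(94)=92669720, p(95)=104651419, p(96)=118114304, p(97)=133230930, p(98)=150198136, p(99)=169229875, p(100)=190569292, p(101)=214481126, p(102)=241265379, p(103)=271248950, p(104)=304801365, p(105)=342325709, p(106)=384276336, p(107)=431149389, p(108)=483502844, p(109)=541946240, p(110)=607163746, p(111)=679903203, p(112)=761002156, p(113)=851376628, p(114)=952050665, p(115)=1064144451, p(116)=1188908248, p(117)=1327710076, p(118)=1482074143, p(119)=1653668665, p(120)=1844349560, p(121)=2056148051, p(122)=2291320912, p(123)=2552338241, p(124)=2841940500, p(125)=3163127352, p(126)=3519222692, p(127)=3913864295, p(128)=4351078600, p(129)=4835271870, p(130)=5371315400, p(131)=5964539504, p(132)=6620830889, p(133)=7346629512, p(134)=8149040695, p(135)=9035836076, p(136)=10015581680, p(137)=11097645016, p(138)=12292341831, p(139)=13610949895, p(140)=15065878135, p(141)=16670689208, p(142)=18440293320, p(143)=20390982757, p(144)=22540654445, p(145)=24908858009, p(146)=27517052599, p(147)=30388671978, p(148)=33549419497, p(149)=37027355200, p(150)=40853235313, p(151)=45060624582, p(152)=49686288421, p(153)=54770336324, p(154)=60356673280, p(155)=66493182097, p(156)=73232243759, p(157)=80630964769, p(158)=88751778802, p(159)=97662728555, p(160)=107438159466, p(161)=118159068427, p(162)=129913904637, p(163)=142798995930, p(164)=156919475295, p(165)=172389800255, p(166)=189334822579, p(167)=207890420102, p(168)=228204732751, p(169)=250438925115, p(170)=274768617130, p(171)=301384802048, p(172)=330495499613, p(173)=362326859895, p(174)=397125074750, p(175)=435157697830, p(176)=476715857290, p(177)=522115831195, p(178)=571701605655, p(179)=625846753120, p(180)=684957390936, p(181)=749474411781, p(182)=819876908323, p(183)=896684817527, p(184)=980462880430, p(185)=1071823774337, p(186)=1171432692373, p(187)=1280011042268, p(188)=1398341745571, p(189)=1527273599625, p(190)=1667727404093, p(191)=1820701100652, p(192)=1987276856363, p(193)=2168627105469, p(194)=2366022741845, p(195)=2580840212973, p(196)=2814570987591, p(197)=3068829878530, p(198)=3345365983698.
Final step: p(199) = p(198) + p(197) - p(194) - p(192) + p(187) + p(184) - p(177) - p(173) + p(164) + p(159) - p(148) - p(142) + p(129) + p(122) - p(107) - p(99) + p(82) + p(73) - p(54) - p(44) + p(23) + p(12)
= 3345365983698 + 3068829878530 - 2366022741845 - 1987276856363 + 1280011042268 + 980462880430 - 522115831195 - 362326859895 + 156919475295 + 97662728555 - 33549419497 - 18440293320 + 4835271870 + 2291320912 - 431149389 - 169229875 + 20506255 + 6185689 - 386155 - 75175 + 1255 + 77
= 3646072432125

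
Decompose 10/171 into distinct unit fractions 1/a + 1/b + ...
1/18 + 1/342

Greedy algorithm:
10/171: ceiling(171/10) = 18, use 1/18
1/342: ceiling(342/1) = 342, use 1/342
Result: 10/171 = 1/18 + 1/342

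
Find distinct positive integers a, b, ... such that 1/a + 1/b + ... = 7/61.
1/9 + 1/275 + 1/150975

Greedy algorithm:
7/61: ceiling(61/7) = 9, use 1/9
2/549: ceiling(549/2) = 275, use 1/275
1/150975: ceiling(150975/1) = 150975, use 1/150975
Result: 7/61 = 1/9 + 1/275 + 1/150975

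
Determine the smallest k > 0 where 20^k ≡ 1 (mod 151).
25

151 is prime, so ord(20) divides φ(151) = 150.
Divisors of 150: 1, 2, 3, 5, 6, 10, 15, 25, 30, 50, 75, 150.
Repeated squaring: 20^1 ≡ 20, 20^2 ≡ 98, 20^4 ≡ 91, 20^8 ≡ 127, 20^16 ≡ 123, 20^32 ≡ 29, 20^64 ≡ 86, 20^128 ≡ 148 (mod 151).
Test 20^d mod 151 for each divisor d in increasing order:
20^1 ≡ 20
20^2 ≡ 98
20^3 = 20^2·20^1 ≡ 148
20^5 = 20^4·20^1 ≡ 8
20^6 = 20^4·20^2 ≡ 9
20^10 = 20^8·20^2 ≡ 64
20^15 = 20^8·20^4·20^2·20^1 ≡ 59
20^25 = 20^16·20^8·20^1 ≡ 1  ← first divisor giving 1
The order is 25.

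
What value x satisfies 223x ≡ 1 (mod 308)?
279

gcd(223, 308) = 1, so the inverse exists.
Extended Euclidean algorithm on (308, 223):
308 = 1 × 223 + 85  ⟹  85 = (1)·308 + (-1)·223
223 = 2 × 85 + 53  ⟹  53 = (-2)·308 + (3)·223
85 = 1 × 53 + 32  ⟹  32 = (3)·308 + (-4)·223
53 = 1 × 32 + 21  ⟹  21 = (-5)·308 + (7)·223
32 = 1 × 21 + 11  ⟹  11 = (8)·308 + (-11)·223
21 = 1 × 11 + 10  ⟹  10 = (-13)·308 + (18)·223
11 = 1 × 10 + 1  ⟹  1 = (21)·308 + (-29)·223
So (-29)·223 ≡ 1 (mod 308), i.e. 223^(-1) ≡ -29 ≡ 279 (mod 308).
Check: 223 × 279 = 62217 ≡ 1 (mod 308)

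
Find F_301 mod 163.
3

Matrix identity: Q^n = [[F_(n+1), F_n], [F_n, F_(n-1)]] with Q = [[1,1],[1,0]].
n = 301 = 100101101₂. Square-and-multiply, entries mod 163:
Q^1 = [[1,1],[1,0]]
Q^2 = (Q^1)² = [[2,1],[1,1]]
Q^4 = (Q^2)² = [[5,3],[3,2]]
Q^9 = (Q^4)²·Q = [[55,34],[34,21]]
Q^18 = (Q^9)² = [[106,139],[139,130]]
Q^37 = (Q^18)²·Q = [[117,76],[76,41]]
Q^75 = (Q^37)²·Q = [[14,68],[68,109]]
Q^150 = (Q^75)² = [[93,51],[51,42]]
Q^301 = (Q^150)²·Q = [[42,3],[3,39]]
F_301 mod 163 = Q^301[0][1] = 3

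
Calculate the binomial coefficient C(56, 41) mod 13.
11

Using Lucas' theorem:
Write n=56 and k=41 in base 13:
n in base 13: [4, 4]
k in base 13: [3, 2]
C(56,41) mod 13 = ∏ C(n_i, k_i) mod 13
Digit binomials (mod 13): C(4,3) = 4; C(4,2) = 6
Product: 4 × 6 = 24 ≡ 11 (mod 13)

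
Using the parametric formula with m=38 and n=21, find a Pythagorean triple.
(1003, 1596, 1885)

Euclid's formula: a = m² - n², b = 2mn, c = m² + n²
m = 38, n = 21
a = 38² - 21² = 1444 - 441 = 1003
b = 2 × 38 × 21 = 1596
c = 38² + 21² = 1444 + 441 = 1885
Verification: 1003² + 1596² = 1006009 + 2547216 = 3553225 = 1885² ✓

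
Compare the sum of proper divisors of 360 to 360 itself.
abundant

Proper divisors of 360: sum = 1 + 2 + 3 + 4 + 5 + 6 + 8 + 9 + ... + 72 + 90 + 120 + 180 (23 divisors) = 810
Since 810 > 360, 360 is abundant.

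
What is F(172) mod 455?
354

Matrix identity: Q^n = [[F_(n+1), F_n], [F_n, F_(n-1)]] with Q = [[1,1],[1,0]].
n = 172 = 10101100₂. Square-and-multiply, entries mod 455:
Q^1 = [[1,1],[1,0]]
Q^2 = (Q^1)² = [[2,1],[1,1]]
Q^5 = (Q^2)²·Q = [[8,5],[5,3]]
Q^10 = (Q^5)² = [[89,55],[55,34]]
Q^21 = (Q^10)²·Q = [[421,26],[26,395]]
Q^43 = (Q^21)²·Q = [[298,12],[12,286]]
Q^86 = (Q^43)² = [[223,183],[183,40]]
Q^172 = (Q^86)² = [[408,354],[354,54]]
F_172 mod 455 = Q^172[0][1] = 354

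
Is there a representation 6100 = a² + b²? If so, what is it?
4² + 78² (a=4, b=78)

Factorization: 6100 = 2^2 × 5^2 × 61
By Fermat: n is sum of two squares iff every prime p ≡ 3 (mod 4) appears to even power.
All primes ≡ 3 (mod 4) appear to even power.
Search a = 0, 1, 2, … for 6100 - a² a perfect square: first hit at a = 4: 6100 - 16 = 6084 = 78².
6100 = 4² + 78² = 16 + 6084 ✓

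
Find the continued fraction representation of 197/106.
[1; 1, 6, 15]

Euclidean algorithm steps:
197 = 1 × 106 + 91
106 = 1 × 91 + 15
91 = 6 × 15 + 1
15 = 15 × 1 + 0
Continued fraction: [1; 1, 6, 15]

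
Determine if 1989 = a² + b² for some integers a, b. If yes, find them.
15² + 42² (a=15, b=42)

Factorization: 1989 = 3^2 × 13 × 17
By Fermat: n is sum of two squares iff every prime p ≡ 3 (mod 4) appears to even power.
All primes ≡ 3 (mod 4) appear to even power.
Search a = 0, 1, 2, … for 1989 - a² a perfect square: first hit at a = 15: 1989 - 225 = 1764 = 42².
1989 = 15² + 42² = 225 + 1764 ✓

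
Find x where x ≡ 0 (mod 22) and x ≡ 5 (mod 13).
44

Using Chinese Remainder Theorem:
M = 22 × 13 = 286
M1 = 13, M2 = 22
y1 = 13^(-1) mod 22 = 17
y2 = 22^(-1) mod 13 = 3
x = (0×13×17 + 5×22×3) mod 286 = 44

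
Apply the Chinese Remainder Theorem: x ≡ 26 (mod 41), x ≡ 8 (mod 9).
26

Using Chinese Remainder Theorem:
M = 41 × 9 = 369
M1 = 9, M2 = 41
y1 = 9^(-1) mod 41 = 32
y2 = 41^(-1) mod 9 = 2
x = (26×9×32 + 8×41×2) mod 369 = 26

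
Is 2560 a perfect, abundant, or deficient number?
abundant

Proper divisors of 2560: sum = 1 + 2 + 4 + 5 + 8 + 10 + 16 + 20 + ... + 320 + 512 + 640 + 1280 (19 divisors) = 3578
Since 3578 > 2560, 2560 is abundant.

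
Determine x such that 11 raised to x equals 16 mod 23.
18

Baby-step giant-step with step n = ⌈√23⌉ = 5.
Baby steps 11^j mod 23 (j:value) for j=0..4: 0:1, 1:11, 2:6, 3:20, 4:13.
Giant-step multiplier: 11^(-5) ≡ 11^(22-5) = 11^17 ≡ 14 (mod 23).
Giant steps γ_i = 16·14^i mod 23: γ_0=16, γ_1=17, γ_2=8, γ_3=20 (in table at j=3).
x = i·n + j = 3·5 + 3 = 18.
Check: 11^18 ≡ 16 (mod 23).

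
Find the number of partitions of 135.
9035836076

p(n) counts ways to write n as a sum of positive integers (order ignored).
Euler's pentagonal recurrence: p(k) = p(k-1) + p(k-2) - p(k-5) - p(k-7) + p(k-12) + p(k-15) - ... (offsets j(3j∓1)/2, signs ++--, p(0)=1, p(<0)=0).
DP table for k = 0..134: p(0)=1, p(1)=1, p(2)=2, p(3)=3, p(4)=5, p(5)=7, p(6)=11, p(7)=15, p(8)=22, p(9)=30, p(10)=42, p(11)=56, p(12)=77, p(13)=101, p(14)=135, p(15)=176, p(16)=231, p(17)=297, p(18)=385, p(19)=490, p(20)=627, p(21)=792, p(22)=1002, p(23)=1255, p(24)=1575, p(25)=1958, p(26)=2436, p(27)=3010, p(28)=3718, p(29)=4565, p(30)=5604, p(31)=6842, p(32)=8349, p(33)=10143, p(34)=12310, p(35)=14883, p(36)=17977, p(37)=21637, p(38)=26015, p(39)=31185, p(40)=37338, p(41)=44583, p(42)=53174, p(43)=63261, p(44)=75175, p(45)=89134, p(46)=105558, p(47)=124754, p(48)=147273, p(49)=173525, p(50)=204226, p(51)=239943, p(52)=281589, p(53)=329931, p(54)=386155, p(55)=451276, p(56)=526823, p(57)=614154, p(58)=715220, p(59)=831820, p(60)=966467, p(61)=1121505, p(62)=1300156, p(63)=1505499, p(64)=1741630, p(65)=2012558, p(66)=2323520, p(67)=2679689, p(68)=3087735, p(69)=3554345, p(70)=4087968, p(71)=4697205, p(72)=5392783, p(73)=6185689, p(74)=7089500, p(75)=8118264, p(76)=9289091, p(77)=10619863, p(78)=12132164, p(79)=13848650, p(80)=15796476, p(81)=18004327, p(82)=20506255, p(83)=23338469, p(84)=26543660, p(85)=30167357, p(86)=34262962, p(87)=38887673, p(88)=44108109, p(89)=49995925, p(90)=56634173, p(91)=64112359, p(92)=72533807, p(93)=82010177, p(94)=92669720, p(95)=104651419, p(96)=118114304, p(97)=133230930, p(98)=150198136, p(99)=169229875, p(100)=190569292, p(101)=214481126, p(102)=241265379, p(103)=271248950, p(104)=304801365, p(105)=342325709, p(106)=384276336, p(107)=431149389, p(108)=483502844, p(109)=541946240, p(110)=607163746, p(111)=679903203, p(112)=761002156, p(113)=851376628, p(114)=952050665, p(115)=1064144451, p(116)=1188908248, p(117)=1327710076, p(118)=1482074143, p(119)=1653668665, p(120)=1844349560, p(121)=2056148051, p(122)=2291320912, p(123)=2552338241, p(124)=2841940500, p(125)=3163127352, p(126)=3519222692, p(127)=3913864295, p(128)=4351078600, p(129)=4835271870, p(130)=5371315400, p(131)=5964539504, p(132)=6620830889, p(133)=7346629512, p(134)=8149040695.
Final step: p(135) = p(134) + p(133) - p(130) - p(128) + p(123) + p(120) - p(113) - p(109) + p(100) + p(95) - p(84) - p(78) + p(65) + p(58) - p(43) - p(35) + p(18) + p(9)
= 8149040695 + 7346629512 - 5371315400 - 4351078600 + 2552338241 + 1844349560 - 851376628 - 541946240 + 190569292 + 104651419 - 26543660 - 12132164 + 2012558 + 715220 - 63261 - 14883 + 385 + 30
= 9035836076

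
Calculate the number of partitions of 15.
176

p(n) counts ways to write n as a sum of positive integers (order ignored).
Euler's pentagonal recurrence: p(k) = p(k-1) + p(k-2) - p(k-5) - p(k-7) + p(k-12) + p(k-15) - ... (offsets j(3j∓1)/2, signs ++--, p(0)=1, p(<0)=0).
DP table for k = 0..14: p(0)=1, p(1)=1, p(2)=2, p(3)=3, p(4)=5, p(5)=7, p(6)=11, p(7)=15, p(8)=22, p(9)=30, p(10)=42, p(11)=56, p(12)=77, p(13)=101, p(14)=135.
Final step: p(15) = p(14) + p(13) - p(10) - p(8) + p(3) + p(0)
= 135 + 101 - 42 - 22 + 3 + 1
= 176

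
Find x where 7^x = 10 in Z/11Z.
5

Baby-step giant-step with step n = ⌈√11⌉ = 4.
Baby steps 7^j mod 11 (j:value) for j=0..3: 0:1, 1:7, 2:5, 3:2.
Giant-step multiplier: 7^(-4) ≡ 7^(10-4) = 7^6 ≡ 4 (mod 11).
Giant steps γ_i = 10·4^i mod 11: γ_0=10, γ_1=7 (in table at j=1).
x = i·n + j = 1·4 + 1 = 5.
Check: 7^5 ≡ 10 (mod 11).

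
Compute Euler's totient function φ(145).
112

145 = 5 × 29
φ(n) = n × ∏(1 - 1/p) for each prime p dividing n
φ(145) = 145 × (1 - 1/5) × (1 - 1/29) = 112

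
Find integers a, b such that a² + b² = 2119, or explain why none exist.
Not possible

Factorization: 2119 = 13 × 163
By Fermat: n is sum of two squares iff every prime p ≡ 3 (mod 4) appears to even power.
Prime(s) ≡ 3 (mod 4) with odd exponent: [(163, 1)]
Therefore 2119 cannot be expressed as a² + b².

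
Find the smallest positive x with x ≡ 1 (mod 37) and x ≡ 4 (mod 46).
556

Using Chinese Remainder Theorem:
M = 37 × 46 = 1702
M1 = 46, M2 = 37
y1 = 46^(-1) mod 37 = 33
y2 = 37^(-1) mod 46 = 5
x = (1×46×33 + 4×37×5) mod 1702 = 556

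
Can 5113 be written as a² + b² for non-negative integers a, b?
48² + 53² (a=48, b=53)

Factorization: 5113 = 5113
By Fermat: n is sum of two squares iff every prime p ≡ 3 (mod 4) appears to even power.
All primes ≡ 3 (mod 4) appear to even power.
Search a = 0, 1, 2, … for 5113 - a² a perfect square: first hit at a = 48: 5113 - 2304 = 2809 = 53².
5113 = 48² + 53² = 2304 + 2809 ✓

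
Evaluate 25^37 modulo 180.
25

Repeated squaring. Binary of 37 = 100101.
25^1 ≡ 25 (mod 180); 25^2 ≡ 85 (mod 180); 25^4 ≡ 25 (mod 180); 25^8 ≡ 85 (mod 180); 25^16 ≡ 25 (mod 180); 25^32 ≡ 85 (mod 180)
25^37 = 25^1 × 25^4 × 25^32 ≡ 25 (mod 180)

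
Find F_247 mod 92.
13

Matrix identity: Q^n = [[F_(n+1), F_n], [F_n, F_(n-1)]] with Q = [[1,1],[1,0]].
n = 247 = 11110111₂. Square-and-multiply, entries mod 92:
Q^1 = [[1,1],[1,0]]
Q^3 = (Q^1)²·Q = [[3,2],[2,1]]
Q^7 = (Q^3)²·Q = [[21,13],[13,8]]
Q^15 = (Q^7)²·Q = [[67,58],[58,9]]
Q^30 = (Q^15)² = [[33,84],[84,41]]
Q^61 = (Q^30)²·Q = [[9,49],[49,52]]
Q^123 = (Q^61)²·Q = [[43,90],[90,45]]
Q^247 = (Q^123)²·Q = [[21,13],[13,8]]
F_247 mod 92 = Q^247[0][1] = 13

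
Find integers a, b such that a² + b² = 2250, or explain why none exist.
15² + 45² (a=15, b=45)

Factorization: 2250 = 2 × 3^2 × 5^3
By Fermat: n is sum of two squares iff every prime p ≡ 3 (mod 4) appears to even power.
All primes ≡ 3 (mod 4) appear to even power.
Search a = 0, 1, 2, … for 2250 - a² a perfect square: first hit at a = 15: 2250 - 225 = 2025 = 45².
2250 = 15² + 45² = 225 + 2025 ✓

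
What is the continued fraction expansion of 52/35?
[1; 2, 17]

Euclidean algorithm steps:
52 = 1 × 35 + 17
35 = 2 × 17 + 1
17 = 17 × 1 + 0
Continued fraction: [1; 2, 17]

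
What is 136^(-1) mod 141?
28

gcd(136, 141) = 1, so the inverse exists.
Extended Euclidean algorithm on (141, 136):
141 = 1 × 136 + 5  ⟹  5 = (1)·141 + (-1)·136
136 = 27 × 5 + 1  ⟹  1 = (-27)·141 + (28)·136
So (28)·136 ≡ 1 (mod 141), i.e. 136^(-1) ≡ 28 (mod 141).
Check: 136 × 28 = 3808 ≡ 1 (mod 141)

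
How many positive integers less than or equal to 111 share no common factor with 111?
72

111 = 3 × 37
φ(n) = n × ∏(1 - 1/p) for each prime p dividing n
φ(111) = 111 × (1 - 1/3) × (1 - 1/37) = 72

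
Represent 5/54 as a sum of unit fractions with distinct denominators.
1/11 + 1/594

Greedy algorithm:
5/54: ceiling(54/5) = 11, use 1/11
1/594: ceiling(594/1) = 594, use 1/594
Result: 5/54 = 1/11 + 1/594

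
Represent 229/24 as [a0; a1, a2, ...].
[9; 1, 1, 5, 2]

Euclidean algorithm steps:
229 = 9 × 24 + 13
24 = 1 × 13 + 11
13 = 1 × 11 + 2
11 = 5 × 2 + 1
2 = 2 × 1 + 0
Continued fraction: [9; 1, 1, 5, 2]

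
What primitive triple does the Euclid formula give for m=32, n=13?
(855, 832, 1193)

Euclid's formula: a = m² - n², b = 2mn, c = m² + n²
m = 32, n = 13
a = 32² - 13² = 1024 - 169 = 855
b = 2 × 32 × 13 = 832
c = 32² + 13² = 1024 + 169 = 1193
Verification: 855² + 832² = 731025 + 692224 = 1423249 = 1193² ✓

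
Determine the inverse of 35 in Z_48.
11

gcd(35, 48) = 1, so the inverse exists.
Extended Euclidean algorithm on (48, 35):
48 = 1 × 35 + 13  ⟹  13 = (1)·48 + (-1)·35
35 = 2 × 13 + 9  ⟹  9 = (-2)·48 + (3)·35
13 = 1 × 9 + 4  ⟹  4 = (3)·48 + (-4)·35
9 = 2 × 4 + 1  ⟹  1 = (-8)·48 + (11)·35
So (11)·35 ≡ 1 (mod 48), i.e. 35^(-1) ≡ 11 (mod 48).
Check: 35 × 11 = 385 ≡ 1 (mod 48)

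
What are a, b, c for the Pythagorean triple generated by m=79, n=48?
(3937, 7584, 8545)

Euclid's formula: a = m² - n², b = 2mn, c = m² + n²
m = 79, n = 48
a = 79² - 48² = 6241 - 2304 = 3937
b = 2 × 79 × 48 = 7584
c = 79² + 48² = 6241 + 2304 = 8545
Verification: 3937² + 7584² = 15499969 + 57517056 = 73017025 = 8545² ✓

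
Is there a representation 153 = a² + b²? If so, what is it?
3² + 12² (a=3, b=12)

Factorization: 153 = 3^2 × 17
By Fermat: n is sum of two squares iff every prime p ≡ 3 (mod 4) appears to even power.
All primes ≡ 3 (mod 4) appear to even power.
Search a = 0, 1, 2, … for 153 - a² a perfect square: first hit at a = 3: 153 - 9 = 144 = 12².
153 = 3² + 12² = 9 + 144 ✓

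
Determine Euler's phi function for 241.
240

241 = 241
φ(n) = n × ∏(1 - 1/p) for each prime p dividing n
φ(241) = 241 × (1 - 1/241) = 240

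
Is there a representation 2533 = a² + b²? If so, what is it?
18² + 47² (a=18, b=47)

Factorization: 2533 = 17 × 149
By Fermat: n is sum of two squares iff every prime p ≡ 3 (mod 4) appears to even power.
All primes ≡ 3 (mod 4) appear to even power.
Search a = 0, 1, 2, … for 2533 - a² a perfect square: first hit at a = 18: 2533 - 324 = 2209 = 47².
2533 = 18² + 47² = 324 + 2209 ✓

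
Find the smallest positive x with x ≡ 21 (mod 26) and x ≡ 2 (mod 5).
47

Using Chinese Remainder Theorem:
M = 26 × 5 = 130
M1 = 5, M2 = 26
y1 = 5^(-1) mod 26 = 21
y2 = 26^(-1) mod 5 = 1
x = (21×5×21 + 2×26×1) mod 130 = 47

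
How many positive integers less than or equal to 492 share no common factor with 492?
160

492 = 2^2 × 3 × 41
φ(n) = n × ∏(1 - 1/p) for each prime p dividing n
φ(492) = 492 × (1 - 1/2) × (1 - 1/3) × (1 - 1/41) = 160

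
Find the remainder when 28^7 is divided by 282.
64

Repeated squaring. Binary of 7 = 111.
28^1 ≡ 28 (mod 282); 28^2 ≡ 220 (mod 282); 28^4 ≡ 178 (mod 282)
28^7 = 28^1 × 28^2 × 28^4 ≡ 64 (mod 282)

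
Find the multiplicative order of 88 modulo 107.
106

107 is prime, so ord(88) divides φ(107) = 106.
Divisors of 106: 1, 2, 53, 106.
Repeated squaring: 88^1 ≡ 88, 88^2 ≡ 40, 88^4 ≡ 102, 88^8 ≡ 25, 88^16 ≡ 90, 88^32 ≡ 75, 88^64 ≡ 61 (mod 107).
Test 88^d mod 107 for each divisor d in increasing order:
88^1 ≡ 88
88^2 ≡ 40
88^53 = 88^32·88^16·88^4·88^1 ≡ 106
88^106 = 88^64·88^32·88^8·88^2 ≡ 1  ← first divisor giving 1
The order is 106.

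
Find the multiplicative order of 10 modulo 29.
28

29 is prime, so ord(10) divides φ(29) = 28.
Divisors of 28: 1, 2, 4, 7, 14, 28.
Repeated squaring: 10^1 ≡ 10, 10^2 ≡ 13, 10^4 ≡ 24, 10^8 ≡ 25, 10^16 ≡ 16 (mod 29).
Test 10^d mod 29 for each divisor d in increasing order:
10^1 ≡ 10
10^2 ≡ 13
10^4 ≡ 24
10^7 = 10^4·10^2·10^1 ≡ 17
10^14 = 10^8·10^4·10^2 ≡ 28
10^28 = 10^16·10^8·10^4 ≡ 1  ← first divisor giving 1
The order is 28.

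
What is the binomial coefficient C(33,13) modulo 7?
0

Using Lucas' theorem:
Write n=33 and k=13 in base 7:
n in base 7: [4, 5]
k in base 7: [1, 6]
C(33,13) mod 7 = ∏ C(n_i, k_i) mod 7
Digit binomials (mod 7): C(4,1) = 4; C(5,6) = 0 (k_i > n_i)
Product: 4 × 0 = 0 ≡ 0 (mod 7)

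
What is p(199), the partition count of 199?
3646072432125

p(n) counts ways to write n as a sum of positive integers (order ignored).
Euler's pentagonal recurrence: p(k) = p(k-1) + p(k-2) - p(k-5) - p(k-7) + p(k-12) + p(k-15) - ... (offsets j(3j∓1)/2, signs ++--, p(0)=1, p(<0)=0).
DP table for k = 0..198: p(0)=1, p(1)=1, p(2)=2, p(3)=3, p(4)=5, p(5)=7, p(6)=11, p(7)=15, p(8)=22, p(9)=30, p(10)=42, p(11)=56, p(12)=77, p(13)=101, p(14)=135, p(15)=176, p(16)=231, p(17)=297, p(18)=385, p(19)=490, p(20)=627, p(21)=792, p(22)=1002, p(23)=1255, p(24)=1575, p(25)=1958, p(26)=2436, p(27)=3010, p(28)=3718, p(29)=4565, p(30)=5604, p(31)=6842, p(32)=8349, p(33)=10143, p(34)=12310, p(35)=14883, p(36)=17977, p(37)=21637, p(38)=26015, p(39)=31185, p(40)=37338, p(41)=44583, p(42)=53174, p(43)=63261, p(44)=75175, p(45)=89134, p(46)=105558, p(47)=124754, p(48)=147273, p(49)=173525, p(50)=204226, p(51)=239943, p(52)=281589, p(53)=329931, p(54)=386155, p(55)=451276, p(56)=526823, p(57)=614154, p(58)=715220, p(59)=831820, p(60)=966467, p(61)=1121505, p(62)=1300156, p(63)=1505499, p(64)=1741630, p(65)=2012558, p(66)=2323520, p(67)=2679689, p(68)=3087735, p(69)=3554345, p(70)=4087968, p(71)=4697205, p(72)=5392783, p(73)=6185689, p(74)=7089500, p(75)=8118264, p(76)=9289091, p(77)=10619863, p(78)=12132164, p(79)=13848650, p(80)=15796476, p(81)=18004327, p(82)=20506255, p(83)=23338469, p(84)=26543660, p(85)=30167357, p(86)=34262962, p(87)=38887673, p(88)=44108109, p(89)=49995925, p(90)=56634173, p(91)=64112359, p(92)=72533807, p(93)=82010177, p(94)=92669720, p(95)=104651419, p(96)=118114304, p(97)=133230930, p(98)=150198136, p(99)=169229875, p(100)=190569292, p(101)=214481126, p(102)=241265379, p(103)=271248950, p(104)=304801365, p(105)=342325709, p(106)=384276336, p(107)=431149389, p(108)=483502844, p(109)=541946240, p(110)=607163746, p(111)=679903203, p(112)=761002156, p(113)=851376628, p(114)=952050665, p(115)=1064144451, p(116)=1188908248, p(117)=1327710076, p(118)=1482074143, p(119)=1653668665, p(120)=1844349560, p(121)=2056148051, p(122)=2291320912, p(123)=2552338241, p(124)=2841940500, p(125)=3163127352, p(126)=3519222692, p(127)=3913864295, p(128)=4351078600, p(129)=4835271870, p(130)=5371315400, p(131)=5964539504, p(132)=6620830889, p(133)=7346629512, p(134)=8149040695, p(135)=9035836076, p(136)=10015581680, p(137)=11097645016, p(138)=12292341831, p(139)=13610949895, p(140)=15065878135, p(141)=16670689208, p(142)=18440293320, p(143)=20390982757, p(144)=22540654445, p(145)=24908858009, p(146)=27517052599, p(147)=30388671978, p(148)=33549419497, p(149)=37027355200, p(150)=40853235313, p(151)=45060624582, p(152)=49686288421, p(153)=54770336324, p(154)=60356673280, p(155)=66493182097, p(156)=73232243759, p(157)=80630964769, p(158)=88751778802, p(159)=97662728555, p(160)=107438159466, p(161)=118159068427, p(162)=129913904637, p(163)=142798995930, p(164)=156919475295, p(165)=172389800255, p(166)=189334822579, p(167)=207890420102, p(168)=228204732751, p(169)=250438925115, p(170)=274768617130, p(171)=301384802048, p(172)=330495499613, p(173)=362326859895, p(174)=397125074750, p(175)=435157697830, p(176)=476715857290, p(177)=522115831195, p(178)=571701605655, p(179)=625846753120, p(180)=684957390936, p(181)=749474411781, p(182)=819876908323, p(183)=896684817527, p(184)=980462880430, p(185)=1071823774337, p(186)=1171432692373, p(187)=1280011042268, p(188)=1398341745571, p(189)=1527273599625, p(190)=1667727404093, p(191)=1820701100652, p(192)=1987276856363, p(193)=2168627105469, p(194)=2366022741845, p(195)=2580840212973, p(196)=2814570987591, p(197)=3068829878530, p(198)=3345365983698.
Final step: p(199) = p(198) + p(197) - p(194) - p(192) + p(187) + p(184) - p(177) - p(173) + p(164) + p(159) - p(148) - p(142) + p(129) + p(122) - p(107) - p(99) + p(82) + p(73) - p(54) - p(44) + p(23) + p(12)
= 3345365983698 + 3068829878530 - 2366022741845 - 1987276856363 + 1280011042268 + 980462880430 - 522115831195 - 362326859895 + 156919475295 + 97662728555 - 33549419497 - 18440293320 + 4835271870 + 2291320912 - 431149389 - 169229875 + 20506255 + 6185689 - 386155 - 75175 + 1255 + 77
= 3646072432125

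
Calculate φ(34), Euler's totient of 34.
16

34 = 2 × 17
φ(n) = n × ∏(1 - 1/p) for each prime p dividing n
φ(34) = 34 × (1 - 1/2) × (1 - 1/17) = 16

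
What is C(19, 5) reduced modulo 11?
1

Using Lucas' theorem:
Write n=19 and k=5 in base 11:
n in base 11: [1, 8]
k in base 11: [0, 5]
C(19,5) mod 11 = ∏ C(n_i, k_i) mod 11
Digit binomials (mod 11): C(1,0) = 1; C(8,5) = 56 ≡ 1
Product: 1 × 1 = 1 ≡ 1 (mod 11)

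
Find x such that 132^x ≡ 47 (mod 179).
90

Baby-step giant-step with step n = ⌈√179⌉ = 14.
Baby steps 132^j mod 179 (j:value) for j=0..13: 0:1, 1:132, 2:61, 3:176, 4:141, 5:175, 6:9, 7:114, 8:12, 9:152, 10:16, 11:143, 12:81, 13:131.
Giant-step multiplier: 132^(-14) ≡ 132^(178-14) = 132^164 ≡ 121 (mod 179).
Giant steps γ_i = 47·121^i mod 179: γ_0=47, γ_1=138, γ_2=51, γ_3=85, γ_4=82, γ_5=77, γ_6=9 (in table at j=6).
x = i·n + j = 6·14 + 6 = 90.
Check: 132^90 ≡ 47 (mod 179).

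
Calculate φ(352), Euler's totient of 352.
160

352 = 2^5 × 11
φ(n) = n × ∏(1 - 1/p) for each prime p dividing n
φ(352) = 352 × (1 - 1/2) × (1 - 1/11) = 160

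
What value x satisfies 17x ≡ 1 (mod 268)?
205

gcd(17, 268) = 1, so the inverse exists.
Extended Euclidean algorithm on (268, 17):
268 = 15 × 17 + 13  ⟹  13 = (1)·268 + (-15)·17
17 = 1 × 13 + 4  ⟹  4 = (-1)·268 + (16)·17
13 = 3 × 4 + 1  ⟹  1 = (4)·268 + (-63)·17
So (-63)·17 ≡ 1 (mod 268), i.e. 17^(-1) ≡ -63 ≡ 205 (mod 268).
Check: 17 × 205 = 3485 ≡ 1 (mod 268)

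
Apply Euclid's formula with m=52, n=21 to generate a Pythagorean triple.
(2263, 2184, 3145)

Euclid's formula: a = m² - n², b = 2mn, c = m² + n²
m = 52, n = 21
a = 52² - 21² = 2704 - 441 = 2263
b = 2 × 52 × 21 = 2184
c = 52² + 21² = 2704 + 441 = 3145
Verification: 2263² + 2184² = 5121169 + 4769856 = 9891025 = 3145² ✓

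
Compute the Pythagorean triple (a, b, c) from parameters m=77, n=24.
(5353, 3696, 6505)

Euclid's formula: a = m² - n², b = 2mn, c = m² + n²
m = 77, n = 24
a = 77² - 24² = 5929 - 576 = 5353
b = 2 × 77 × 24 = 3696
c = 77² + 24² = 5929 + 576 = 6505
Verification: 5353² + 3696² = 28654609 + 13660416 = 42315025 = 6505² ✓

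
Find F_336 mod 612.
144

Matrix identity: Q^n = [[F_(n+1), F_n], [F_n, F_(n-1)]] with Q = [[1,1],[1,0]].
n = 336 = 101010000₂. Square-and-multiply, entries mod 612:
Q^1 = [[1,1],[1,0]]
Q^2 = (Q^1)² = [[2,1],[1,1]]
Q^5 = (Q^2)²·Q = [[8,5],[5,3]]
Q^10 = (Q^5)² = [[89,55],[55,34]]
Q^21 = (Q^10)²·Q = [[575,542],[542,33]]
Q^42 = (Q^21)² = [[149,280],[280,481]]
Q^84 = (Q^42)² = [[233,144],[144,89]]
Q^168 = (Q^84)² = [[361,468],[468,505]]
Q^336 = (Q^168)² = [[505,144],[144,361]]
F_336 mod 612 = Q^336[0][1] = 144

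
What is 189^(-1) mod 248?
21

gcd(189, 248) = 1, so the inverse exists.
Extended Euclidean algorithm on (248, 189):
248 = 1 × 189 + 59  ⟹  59 = (1)·248 + (-1)·189
189 = 3 × 59 + 12  ⟹  12 = (-3)·248 + (4)·189
59 = 4 × 12 + 11  ⟹  11 = (13)·248 + (-17)·189
12 = 1 × 11 + 1  ⟹  1 = (-16)·248 + (21)·189
So (21)·189 ≡ 1 (mod 248), i.e. 189^(-1) ≡ 21 (mod 248).
Check: 189 × 21 = 3969 ≡ 1 (mod 248)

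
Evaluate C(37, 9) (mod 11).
0

Using Lucas' theorem:
Write n=37 and k=9 in base 11:
n in base 11: [3, 4]
k in base 11: [0, 9]
C(37,9) mod 11 = ∏ C(n_i, k_i) mod 11
Digit binomials (mod 11): C(3,0) = 1; C(4,9) = 0 (k_i > n_i)
Product: 1 × 0 = 0 ≡ 0 (mod 11)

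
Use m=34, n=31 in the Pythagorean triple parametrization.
(195, 2108, 2117)

Euclid's formula: a = m² - n², b = 2mn, c = m² + n²
m = 34, n = 31
a = 34² - 31² = 1156 - 961 = 195
b = 2 × 34 × 31 = 2108
c = 34² + 31² = 1156 + 961 = 2117
Verification: 195² + 2108² = 38025 + 4443664 = 4481689 = 2117² ✓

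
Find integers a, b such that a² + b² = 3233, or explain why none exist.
23² + 52² (a=23, b=52)

Factorization: 3233 = 53 × 61
By Fermat: n is sum of two squares iff every prime p ≡ 3 (mod 4) appears to even power.
All primes ≡ 3 (mod 4) appear to even power.
Search a = 0, 1, 2, … for 3233 - a² a perfect square: first hit at a = 23: 3233 - 529 = 2704 = 52².
3233 = 23² + 52² = 529 + 2704 ✓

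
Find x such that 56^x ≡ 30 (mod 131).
101

Baby-step giant-step with step n = ⌈√131⌉ = 12.
Baby steps 56^j mod 131 (j:value) for j=0..11: 0:1, 1:56, 2:123, 3:76, 4:64, 5:47, 6:12, 7:17, 8:35, 9:126, 10:113, 11:40.
Giant-step multiplier: 56^(-12) ≡ 56^(130-12) = 56^118 ≡ 121 (mod 131).
Giant steps γ_i = 30·121^i mod 131: γ_0=30, γ_1=93, γ_2=118, γ_3=130, γ_4=10, γ_5=31, γ_6=83, γ_7=87, γ_8=47 (in table at j=5).
x = i·n + j = 8·12 + 5 = 101.
Check: 56^101 ≡ 30 (mod 131).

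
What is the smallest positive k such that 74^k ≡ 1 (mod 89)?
88

89 is prime, so ord(74) divides φ(89) = 88.
Divisors of 88: 1, 2, 4, 8, 11, 22, 44, 88.
Repeated squaring: 74^1 ≡ 74, 74^2 ≡ 47, 74^4 ≡ 73, 74^8 ≡ 78, 74^16 ≡ 32, 74^32 ≡ 45, 74^64 ≡ 67 (mod 89).
Test 74^d mod 89 for each divisor d in increasing order:
74^1 ≡ 74
74^2 ≡ 47
74^4 ≡ 73
74^8 ≡ 78
74^11 = 74^8·74^2·74^1 ≡ 12
74^22 = 74^16·74^4·74^2 ≡ 55
74^44 = 74^32·74^8·74^4 ≡ 88
74^88 = 74^64·74^16·74^8 ≡ 1  ← first divisor giving 1
The order is 88.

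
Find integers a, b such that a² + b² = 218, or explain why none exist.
7² + 13² (a=7, b=13)

Factorization: 218 = 2 × 109
By Fermat: n is sum of two squares iff every prime p ≡ 3 (mod 4) appears to even power.
All primes ≡ 3 (mod 4) appear to even power.
Search a = 0, 1, 2, … for 218 - a² a perfect square: first hit at a = 7: 218 - 49 = 169 = 13².
218 = 7² + 13² = 49 + 169 ✓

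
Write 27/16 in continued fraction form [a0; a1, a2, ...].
[1; 1, 2, 5]

Euclidean algorithm steps:
27 = 1 × 16 + 11
16 = 1 × 11 + 5
11 = 2 × 5 + 1
5 = 5 × 1 + 0
Continued fraction: [1; 1, 2, 5]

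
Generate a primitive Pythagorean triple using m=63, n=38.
(2525, 4788, 5413)

Euclid's formula: a = m² - n², b = 2mn, c = m² + n²
m = 63, n = 38
a = 63² - 38² = 3969 - 1444 = 2525
b = 2 × 63 × 38 = 4788
c = 63² + 38² = 3969 + 1444 = 5413
Verification: 2525² + 4788² = 6375625 + 22924944 = 29300569 = 5413² ✓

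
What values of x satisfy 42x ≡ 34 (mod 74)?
x ≡ 29 (mod 37)

gcd(42, 74) = 2, which divides 34, so solutions exist.
Divide through by 2: 21x ≡ 17 (mod 37).
Find 21^(-1) mod 37 by the extended Euclidean algorithm:
37 = 1 × 21 + 16  ⟹  16 = (1)·37 + (-1)·21
21 = 1 × 16 + 5  ⟹  5 = (-1)·37 + (2)·21
16 = 3 × 5 + 1  ⟹  1 = (4)·37 + (-7)·21
So (-7)·21 ≡ 1 (mod 37), i.e. 21^(-1) ≡ -7 ≡ 30 (mod 37).
x ≡ 30 × 17 = 510 ≡ 29 (mod 37).
Check: 42 × 29 = 1218 ≡ 34 (mod 74).
x ≡ 29 (mod 37), giving 2 solutions mod 74.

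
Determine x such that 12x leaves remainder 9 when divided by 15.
x ≡ 2 (mod 5)

gcd(12, 15) = 3, which divides 9, so solutions exist.
Divide through by 3: 4x ≡ 3 (mod 5).
Find 4^(-1) mod 5 by the extended Euclidean algorithm:
5 = 1 × 4 + 1  ⟹  1 = (1)·5 + (-1)·4
So (-1)·4 ≡ 1 (mod 5), i.e. 4^(-1) ≡ -1 ≡ 4 (mod 5).
x ≡ 4 × 3 = 12 ≡ 2 (mod 5).
Check: 12 × 2 = 24 ≡ 9 (mod 15).
x ≡ 2 (mod 5), giving 3 solutions mod 15.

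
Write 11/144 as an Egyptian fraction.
1/14 + 1/202 + 1/101808

Greedy algorithm:
11/144: ceiling(144/11) = 14, use 1/14
5/1008: ceiling(1008/5) = 202, use 1/202
1/101808: ceiling(101808/1) = 101808, use 1/101808
Result: 11/144 = 1/14 + 1/202 + 1/101808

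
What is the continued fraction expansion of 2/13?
[0; 6, 2]

Euclidean algorithm steps:
2 = 0 × 13 + 2
13 = 6 × 2 + 1
2 = 2 × 1 + 0
Continued fraction: [0; 6, 2]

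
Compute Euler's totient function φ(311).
310

311 = 311
φ(n) = n × ∏(1 - 1/p) for each prime p dividing n
φ(311) = 311 × (1 - 1/311) = 310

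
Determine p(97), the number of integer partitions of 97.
133230930

p(n) counts ways to write n as a sum of positive integers (order ignored).
Euler's pentagonal recurrence: p(k) = p(k-1) + p(k-2) - p(k-5) - p(k-7) + p(k-12) + p(k-15) - ... (offsets j(3j∓1)/2, signs ++--, p(0)=1, p(<0)=0).
DP table for k = 0..96: p(0)=1, p(1)=1, p(2)=2, p(3)=3, p(4)=5, p(5)=7, p(6)=11, p(7)=15, p(8)=22, p(9)=30, p(10)=42, p(11)=56, p(12)=77, p(13)=101, p(14)=135, p(15)=176, p(16)=231, p(17)=297, p(18)=385, p(19)=490, p(20)=627, p(21)=792, p(22)=1002, p(23)=1255, p(24)=1575, p(25)=1958, p(26)=2436, p(27)=3010, p(28)=3718, p(29)=4565, p(30)=5604, p(31)=6842, p(32)=8349, p(33)=10143, p(34)=12310, p(35)=14883, p(36)=17977, p(37)=21637, p(38)=26015, p(39)=31185, p(40)=37338, p(41)=44583, p(42)=53174, p(43)=63261, p(44)=75175, p(45)=89134, p(46)=105558, p(47)=124754, p(48)=147273, p(49)=173525, p(50)=204226, p(51)=239943, p(52)=281589, p(53)=329931, p(54)=386155, p(55)=451276, p(56)=526823, p(57)=614154, p(58)=715220, p(59)=831820, p(60)=966467, p(61)=1121505, p(62)=1300156, p(63)=1505499, p(64)=1741630, p(65)=2012558, p(66)=2323520, p(67)=2679689, p(68)=3087735, p(69)=3554345, p(70)=4087968, p(71)=4697205, p(72)=5392783, p(73)=6185689, p(74)=7089500, p(75)=8118264, p(76)=9289091, p(77)=10619863, p(78)=12132164, p(79)=13848650, p(80)=15796476, p(81)=18004327, p(82)=20506255, p(83)=23338469, p(84)=26543660, p(85)=30167357, p(86)=34262962, p(87)=38887673, p(88)=44108109, p(89)=49995925, p(90)=56634173, p(91)=64112359, p(92)=72533807, p(93)=82010177, p(94)=92669720, p(95)=104651419, p(96)=118114304.
Final step: p(97) = p(96) + p(95) - p(92) - p(90) + p(85) + p(82) - p(75) - p(71) + p(62) + p(57) - p(46) - p(40) + p(27) + p(20) - p(5)
= 118114304 + 104651419 - 72533807 - 56634173 + 30167357 + 20506255 - 8118264 - 4697205 + 1300156 + 614154 - 105558 - 37338 + 3010 + 627 - 7
= 133230930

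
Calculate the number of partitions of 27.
3010

p(n) counts ways to write n as a sum of positive integers (order ignored).
Euler's pentagonal recurrence: p(k) = p(k-1) + p(k-2) - p(k-5) - p(k-7) + p(k-12) + p(k-15) - ... (offsets j(3j∓1)/2, signs ++--, p(0)=1, p(<0)=0).
DP table for k = 0..26: p(0)=1, p(1)=1, p(2)=2, p(3)=3, p(4)=5, p(5)=7, p(6)=11, p(7)=15, p(8)=22, p(9)=30, p(10)=42, p(11)=56, p(12)=77, p(13)=101, p(14)=135, p(15)=176, p(16)=231, p(17)=297, p(18)=385, p(19)=490, p(20)=627, p(21)=792, p(22)=1002, p(23)=1255, p(24)=1575, p(25)=1958, p(26)=2436.
Final step: p(27) = p(26) + p(25) - p(22) - p(20) + p(15) + p(12) - p(5) - p(1)
= 2436 + 1958 - 1002 - 627 + 176 + 77 - 7 - 1
= 3010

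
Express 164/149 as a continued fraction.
[1; 9, 1, 14]

Euclidean algorithm steps:
164 = 1 × 149 + 15
149 = 9 × 15 + 14
15 = 1 × 14 + 1
14 = 14 × 1 + 0
Continued fraction: [1; 9, 1, 14]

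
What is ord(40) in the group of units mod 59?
58

59 is prime, so ord(40) divides φ(59) = 58.
Divisors of 58: 1, 2, 29, 58.
Repeated squaring: 40^1 ≡ 40, 40^2 ≡ 7, 40^4 ≡ 49, 40^8 ≡ 41, 40^16 ≡ 29, 40^32 ≡ 15 (mod 59).
Test 40^d mod 59 for each divisor d in increasing order:
40^1 ≡ 40
40^2 ≡ 7
40^29 = 40^16·40^8·40^4·40^1 ≡ 58
40^58 = 40^32·40^16·40^8·40^2 ≡ 1  ← first divisor giving 1
The order is 58.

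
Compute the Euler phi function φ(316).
156

316 = 2^2 × 79
φ(n) = n × ∏(1 - 1/p) for each prime p dividing n
φ(316) = 316 × (1 - 1/2) × (1 - 1/79) = 156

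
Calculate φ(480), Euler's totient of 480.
128

480 = 2^5 × 3 × 5
φ(n) = n × ∏(1 - 1/p) for each prime p dividing n
φ(480) = 480 × (1 - 1/2) × (1 - 1/3) × (1 - 1/5) = 128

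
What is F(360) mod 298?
204

Matrix identity: Q^n = [[F_(n+1), F_n], [F_n, F_(n-1)]] with Q = [[1,1],[1,0]].
n = 360 = 101101000₂. Square-and-multiply, entries mod 298:
Q^1 = [[1,1],[1,0]]
Q^2 = (Q^1)² = [[2,1],[1,1]]
Q^5 = (Q^2)²·Q = [[8,5],[5,3]]
Q^11 = (Q^5)²·Q = [[144,89],[89,55]]
Q^22 = (Q^11)² = [[49,129],[129,218]]
Q^45 = (Q^22)²·Q = [[143,268],[268,173]]
Q^90 = (Q^45)² = [[191,56],[56,135]]
Q^180 = (Q^90)² = [[281,78],[78,203]]
Q^360 = (Q^180)² = [[115,204],[204,209]]
F_360 mod 298 = Q^360[0][1] = 204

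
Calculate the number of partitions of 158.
88751778802

p(n) counts ways to write n as a sum of positive integers (order ignored).
Euler's pentagonal recurrence: p(k) = p(k-1) + p(k-2) - p(k-5) - p(k-7) + p(k-12) + p(k-15) - ... (offsets j(3j∓1)/2, signs ++--, p(0)=1, p(<0)=0).
DP table for k = 0..157: p(0)=1, p(1)=1, p(2)=2, p(3)=3, p(4)=5, p(5)=7, p(6)=11, p(7)=15, p(8)=22, p(9)=30, p(10)=42, p(11)=56, p(12)=77, p(13)=101, p(14)=135, p(15)=176, p(16)=231, p(17)=297, p(18)=385, p(19)=490, p(20)=627, p(21)=792, p(22)=1002, p(23)=1255, p(24)=1575, p(25)=1958, p(26)=2436, p(27)=3010, p(28)=3718, p(29)=4565, p(30)=5604, p(31)=6842, p(32)=8349, p(33)=10143, p(34)=12310, p(35)=14883, p(36)=17977, p(37)=21637, p(38)=26015, p(39)=31185, p(40)=37338, p(41)=44583, p(42)=53174, p(43)=63261, p(44)=75175, p(45)=89134, p(46)=105558, p(47)=124754, p(48)=147273, p(49)=173525, p(50)=204226, p(51)=239943, p(52)=281589, p(53)=329931, p(54)=386155, p(55)=451276, p(56)=526823, p(57)=614154, p(58)=715220, p(59)=831820, p(60)=966467, p(61)=1121505, p(62)=1300156, p(63)=1505499, p(64)=1741630, p(65)=2012558, p(66)=2323520, p(67)=2679689, p(68)=3087735, p(69)=3554345, p(70)=4087968, p(71)=4697205, p(72)=5392783, p(73)=6185689, p(74)=7089500, p(75)=8118264, p(76)=9289091, p(77)=10619863, p(78)=12132164, p(79)=13848650, p(80)=15796476, p(81)=18004327, p(82)=20506255, p(83)=23338469, p(84)=26543660, p(85)=30167357, p(86)=34262962, p(87)=38887673, p(88)=44108109, p(89)=49995925, p(90)=56634173, p(91)=64112359, p(92)=72533807, p(93)=82010177, p(94)=92669720, p(95)=104651419, p(96)=118114304, p(97)=133230930, p(98)=150198136, p(99)=169229875, p(100)=190569292, p(101)=214481126, p(102)=241265379, p(103)=271248950, p(104)=304801365, p(105)=342325709, p(106)=384276336, p(107)=431149389, p(108)=483502844, p(109)=541946240, p(110)=607163746, p(111)=679903203, p(112)=761002156, p(113)=851376628, p(114)=952050665, p(115)=1064144451, p(116)=1188908248, p(117)=1327710076, p(118)=1482074143, p(119)=1653668665, p(120)=1844349560, p(121)=2056148051, p(122)=2291320912, p(123)=2552338241, p(124)=2841940500, p(125)=3163127352, p(126)=3519222692, p(127)=3913864295, p(128)=4351078600, p(129)=4835271870, p(130)=5371315400, p(131)=5964539504, p(132)=6620830889, p(133)=7346629512, p(134)=8149040695, p(135)=9035836076, p(136)=10015581680, p(137)=11097645016, p(138)=12292341831, p(139)=13610949895, p(140)=15065878135, p(141)=16670689208, p(142)=18440293320, p(143)=20390982757, p(144)=22540654445, p(145)=24908858009, p(146)=27517052599, p(147)=30388671978, p(148)=33549419497, p(149)=37027355200, p(150)=40853235313, p(151)=45060624582, p(152)=49686288421, p(153)=54770336324, p(154)=60356673280, p(155)=66493182097, p(156)=73232243759, p(157)=80630964769.
Final step: p(158) = p(157) + p(156) - p(153) - p(151) + p(146) + p(143) - p(136) - p(132) + p(123) + p(118) - p(107) - p(101) + p(88) + p(81) - p(66) - p(58) + p(41) + p(32) - p(13) - p(3)
= 80630964769 + 73232243759 - 54770336324 - 45060624582 + 27517052599 + 20390982757 - 10015581680 - 6620830889 + 2552338241 + 1482074143 - 431149389 - 214481126 + 44108109 + 18004327 - 2323520 - 715220 + 44583 + 8349 - 101 - 3
= 88751778802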